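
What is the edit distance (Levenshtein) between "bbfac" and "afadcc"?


Computing edit distance: "bbfac" -> "afadcc"
DP table:
           a    f    a    d    c    c
      0    1    2    3    4    5    6
  b   1    1    2    3    4    5    6
  b   2    2    2    3    4    5    6
  f   3    3    2    3    4    5    6
  a   4    3    3    2    3    4    5
  c   5    4    4    3    3    3    4
Edit distance = dp[5][6] = 4

4


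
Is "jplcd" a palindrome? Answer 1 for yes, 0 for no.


Input: jplcd
Reversed: dclpj
  Compare pos 0 ('j') with pos 4 ('d'): MISMATCH
  Compare pos 1 ('p') with pos 3 ('c'): MISMATCH
Result: not a palindrome

0


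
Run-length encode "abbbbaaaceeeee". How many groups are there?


Input: abbbbaaaceeeee
Scanning for consecutive runs:
  Group 1: 'a' x 1 (positions 0-0)
  Group 2: 'b' x 4 (positions 1-4)
  Group 3: 'a' x 3 (positions 5-7)
  Group 4: 'c' x 1 (positions 8-8)
  Group 5: 'e' x 5 (positions 9-13)
Total groups: 5

5


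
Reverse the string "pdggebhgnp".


Input: pdggebhgnp
Reading characters right to left:
  Position 9: 'p'
  Position 8: 'n'
  Position 7: 'g'
  Position 6: 'h'
  Position 5: 'b'
  Position 4: 'e'
  Position 3: 'g'
  Position 2: 'g'
  Position 1: 'd'
  Position 0: 'p'
Reversed: pnghbeggdp

pnghbeggdp


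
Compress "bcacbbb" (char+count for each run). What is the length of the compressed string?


Input: bcacbbb
Runs:
  'b' x 1 => "b1"
  'c' x 1 => "c1"
  'a' x 1 => "a1"
  'c' x 1 => "c1"
  'b' x 3 => "b3"
Compressed: "b1c1a1c1b3"
Compressed length: 10

10


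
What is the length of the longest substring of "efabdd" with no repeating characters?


Input: "efabdd"
Sliding window (track last position of each char):
  Position 0 ('e'): window [0,0] length 1 -- new best
  Position 1 ('f'): window [0,1] length 2 -- new best
  Position 2 ('a'): window [0,2] length 3 -- new best
  Position 3 ('b'): window [0,3] length 4 -- new best
  Position 4 ('d'): window [0,4] length 5 -- new best
  Position 5 ('d'): repeat (last at 4), move window start to 5
  Position 5 ('d'): window [5,5] length 1
Longest substring with no repeats: "efabd" with length 5

5


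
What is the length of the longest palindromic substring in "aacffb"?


Input: "aacffb"
Checking substrings for palindromes:
  [0:2] "aa" (len 2) => palindrome
  [3:5] "ff" (len 2) => palindrome
Longest palindromic substring: "aa" with length 2

2


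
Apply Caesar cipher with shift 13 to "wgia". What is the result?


Caesar cipher: shift "wgia" by 13
  'w' (pos 22) + 13 = pos 9 = 'j'
  'g' (pos 6) + 13 = pos 19 = 't'
  'i' (pos 8) + 13 = pos 21 = 'v'
  'a' (pos 0) + 13 = pos 13 = 'n'
Result: jtvn

jtvn


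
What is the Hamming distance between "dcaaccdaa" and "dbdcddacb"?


Comparing "dcaaccdaa" and "dbdcddacb" position by position:
  Position 0: 'd' vs 'd' => same
  Position 1: 'c' vs 'b' => differ
  Position 2: 'a' vs 'd' => differ
  Position 3: 'a' vs 'c' => differ
  Position 4: 'c' vs 'd' => differ
  Position 5: 'c' vs 'd' => differ
  Position 6: 'd' vs 'a' => differ
  Position 7: 'a' vs 'c' => differ
  Position 8: 'a' vs 'b' => differ
Total differences (Hamming distance): 8

8


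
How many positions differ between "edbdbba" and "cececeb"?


Comparing "edbdbba" and "cececeb" position by position:
  Position 0: 'e' vs 'c' => DIFFER
  Position 1: 'd' vs 'e' => DIFFER
  Position 2: 'b' vs 'c' => DIFFER
  Position 3: 'd' vs 'e' => DIFFER
  Position 4: 'b' vs 'c' => DIFFER
  Position 5: 'b' vs 'e' => DIFFER
  Position 6: 'a' vs 'b' => DIFFER
Positions that differ: 7

7


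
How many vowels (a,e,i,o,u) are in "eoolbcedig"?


Input: eoolbcedig
Checking each character:
  'e' at position 0: vowel (running total: 1)
  'o' at position 1: vowel (running total: 2)
  'o' at position 2: vowel (running total: 3)
  'l' at position 3: consonant
  'b' at position 4: consonant
  'c' at position 5: consonant
  'e' at position 6: vowel (running total: 4)
  'd' at position 7: consonant
  'i' at position 8: vowel (running total: 5)
  'g' at position 9: consonant
Total vowels: 5

5


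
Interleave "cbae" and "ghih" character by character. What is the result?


Interleaving "cbae" and "ghih":
  Position 0: 'c' from first, 'g' from second => "cg"
  Position 1: 'b' from first, 'h' from second => "bh"
  Position 2: 'a' from first, 'i' from second => "ai"
  Position 3: 'e' from first, 'h' from second => "eh"
Result: cgbhaieh

cgbhaieh


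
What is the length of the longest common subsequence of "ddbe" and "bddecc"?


LCS of "ddbe" and "bddecc"
DP table:
           b    d    d    e    c    c
      0    0    0    0    0    0    0
  d   0    0    1    1    1    1    1
  d   0    0    1    2    2    2    2
  b   0    1    1    2    2    2    2
  e   0    1    1    2    3    3    3
LCS length = dp[4][6] = 3

3


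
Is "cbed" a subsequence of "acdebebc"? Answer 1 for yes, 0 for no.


Check if "cbed" is a subsequence of "acdebebc"
Greedy scan:
  Position 0 ('a'): no match needed
  Position 1 ('c'): matches sub[0] = 'c'
  Position 2 ('d'): no match needed
  Position 3 ('e'): no match needed
  Position 4 ('b'): matches sub[1] = 'b'
  Position 5 ('e'): matches sub[2] = 'e'
  Position 6 ('b'): no match needed
  Position 7 ('c'): no match needed
Only matched 3/4 characters => not a subsequence

0


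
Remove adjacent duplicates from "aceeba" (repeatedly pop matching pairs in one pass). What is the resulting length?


Input: aceeba
Stack-based adjacent duplicate removal:
  Read 'a': push. Stack: a
  Read 'c': push. Stack: ac
  Read 'e': push. Stack: ace
  Read 'e': matches stack top 'e' => pop. Stack: ac
  Read 'b': push. Stack: acb
  Read 'a': push. Stack: acba
Final stack: "acba" (length 4)

4


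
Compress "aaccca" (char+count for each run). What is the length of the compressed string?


Input: aaccca
Runs:
  'a' x 2 => "a2"
  'c' x 3 => "c3"
  'a' x 1 => "a1"
Compressed: "a2c3a1"
Compressed length: 6

6


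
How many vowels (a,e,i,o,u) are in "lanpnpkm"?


Input: lanpnpkm
Checking each character:
  'l' at position 0: consonant
  'a' at position 1: vowel (running total: 1)
  'n' at position 2: consonant
  'p' at position 3: consonant
  'n' at position 4: consonant
  'p' at position 5: consonant
  'k' at position 6: consonant
  'm' at position 7: consonant
Total vowels: 1

1


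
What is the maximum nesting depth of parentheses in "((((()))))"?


Input: "((((()))))"
Tracking depth:
  Position 0 '(': depth becomes 1
  Position 1 '(': depth becomes 2
  Position 2 '(': depth becomes 3
  Position 3 '(': depth becomes 4
  Position 4 '(': depth becomes 5
  Position 5 ')': depth becomes 4
  Position 6 ')': depth becomes 3
  Position 7 ')': depth becomes 2
  Position 8 ')': depth becomes 1
  Position 9 ')': depth becomes 0
Maximum depth reached: 5

5


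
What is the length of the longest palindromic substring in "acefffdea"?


Input: "acefffdea"
Checking substrings for palindromes:
  [3:6] "fff" (len 3) => palindrome
  [3:5] "ff" (len 2) => palindrome
  [4:6] "ff" (len 2) => palindrome
Longest palindromic substring: "fff" with length 3

3


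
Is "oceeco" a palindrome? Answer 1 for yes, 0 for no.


Input: oceeco
Reversed: oceeco
  Compare pos 0 ('o') with pos 5 ('o'): match
  Compare pos 1 ('c') with pos 4 ('c'): match
  Compare pos 2 ('e') with pos 3 ('e'): match
Result: palindrome

1


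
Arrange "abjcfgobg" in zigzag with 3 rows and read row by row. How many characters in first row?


Zigzag "abjcfgobg" into 3 rows:
Placing characters:
  'a' => row 0
  'b' => row 1
  'j' => row 2
  'c' => row 1
  'f' => row 0
  'g' => row 1
  'o' => row 2
  'b' => row 1
  'g' => row 0
Rows:
  Row 0: "afg"
  Row 1: "bcgb"
  Row 2: "jo"
First row length: 3

3


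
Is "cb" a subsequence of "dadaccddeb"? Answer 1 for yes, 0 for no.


Check if "cb" is a subsequence of "dadaccddeb"
Greedy scan:
  Position 0 ('d'): no match needed
  Position 1 ('a'): no match needed
  Position 2 ('d'): no match needed
  Position 3 ('a'): no match needed
  Position 4 ('c'): matches sub[0] = 'c'
  Position 5 ('c'): no match needed
  Position 6 ('d'): no match needed
  Position 7 ('d'): no match needed
  Position 8 ('e'): no match needed
  Position 9 ('b'): matches sub[1] = 'b'
All 2 characters matched => is a subsequence

1


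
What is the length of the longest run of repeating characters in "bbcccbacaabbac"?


Input: "bbcccbacaabbac"
Scanning for longest run:
  Position 1 ('b'): continues run of 'b', length=2
  Position 2 ('c'): new char, reset run to 1
  Position 3 ('c'): continues run of 'c', length=2
  Position 4 ('c'): continues run of 'c', length=3
  Position 5 ('b'): new char, reset run to 1
  Position 6 ('a'): new char, reset run to 1
  Position 7 ('c'): new char, reset run to 1
  Position 8 ('a'): new char, reset run to 1
  Position 9 ('a'): continues run of 'a', length=2
  Position 10 ('b'): new char, reset run to 1
  Position 11 ('b'): continues run of 'b', length=2
  Position 12 ('a'): new char, reset run to 1
  Position 13 ('c'): new char, reset run to 1
Longest run: 'c' with length 3

3


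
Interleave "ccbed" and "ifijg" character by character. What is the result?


Interleaving "ccbed" and "ifijg":
  Position 0: 'c' from first, 'i' from second => "ci"
  Position 1: 'c' from first, 'f' from second => "cf"
  Position 2: 'b' from first, 'i' from second => "bi"
  Position 3: 'e' from first, 'j' from second => "ej"
  Position 4: 'd' from first, 'g' from second => "dg"
Result: cicfbiejdg

cicfbiejdg


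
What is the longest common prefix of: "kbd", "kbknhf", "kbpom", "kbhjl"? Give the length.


Words: kbd, kbknhf, kbpom, kbhjl
  Position 0: all 'k' => match
  Position 1: all 'b' => match
  Position 2: ('d', 'k', 'p', 'h') => mismatch, stop
LCP = "kb" (length 2)

2


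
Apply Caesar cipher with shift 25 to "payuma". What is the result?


Caesar cipher: shift "payuma" by 25
  'p' (pos 15) + 25 = pos 14 = 'o'
  'a' (pos 0) + 25 = pos 25 = 'z'
  'y' (pos 24) + 25 = pos 23 = 'x'
  'u' (pos 20) + 25 = pos 19 = 't'
  'm' (pos 12) + 25 = pos 11 = 'l'
  'a' (pos 0) + 25 = pos 25 = 'z'
Result: ozxtlz

ozxtlz


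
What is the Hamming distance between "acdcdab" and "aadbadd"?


Comparing "acdcdab" and "aadbadd" position by position:
  Position 0: 'a' vs 'a' => same
  Position 1: 'c' vs 'a' => differ
  Position 2: 'd' vs 'd' => same
  Position 3: 'c' vs 'b' => differ
  Position 4: 'd' vs 'a' => differ
  Position 5: 'a' vs 'd' => differ
  Position 6: 'b' vs 'd' => differ
Total differences (Hamming distance): 5

5


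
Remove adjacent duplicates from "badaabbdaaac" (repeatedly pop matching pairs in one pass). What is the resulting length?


Input: badaabbdaaac
Stack-based adjacent duplicate removal:
  Read 'b': push. Stack: b
  Read 'a': push. Stack: ba
  Read 'd': push. Stack: bad
  Read 'a': push. Stack: bada
  Read 'a': matches stack top 'a' => pop. Stack: bad
  Read 'b': push. Stack: badb
  Read 'b': matches stack top 'b' => pop. Stack: bad
  Read 'd': matches stack top 'd' => pop. Stack: ba
  Read 'a': matches stack top 'a' => pop. Stack: b
  Read 'a': push. Stack: ba
  Read 'a': matches stack top 'a' => pop. Stack: b
  Read 'c': push. Stack: bc
Final stack: "bc" (length 2)

2


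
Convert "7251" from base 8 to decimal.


Input: "7251" in base 8
Positional expansion:
  Digit '7' (value 7) x 8^3 = 3584
  Digit '2' (value 2) x 8^2 = 128
  Digit '5' (value 5) x 8^1 = 40
  Digit '1' (value 1) x 8^0 = 1
Sum = 3753

3753


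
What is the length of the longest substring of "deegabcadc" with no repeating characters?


Input: "deegabcadc"
Sliding window (track last position of each char):
  Position 0 ('d'): window [0,0] length 1 -- new best
  Position 1 ('e'): window [0,1] length 2 -- new best
  Position 2 ('e'): repeat (last at 1), move window start to 2
  Position 2 ('e'): window [2,2] length 1
  Position 3 ('g'): window [2,3] length 2
  Position 4 ('a'): window [2,4] length 3 -- new best
  Position 5 ('b'): window [2,5] length 4 -- new best
  Position 6 ('c'): window [2,6] length 5 -- new best
  Position 7 ('a'): repeat (last at 4), move window start to 5
  Position 7 ('a'): window [5,7] length 3
  Position 8 ('d'): window [5,8] length 4
  Position 9 ('c'): repeat (last at 6), move window start to 7
  Position 9 ('c'): window [7,9] length 3
Longest substring with no repeats: "egabc" with length 5

5


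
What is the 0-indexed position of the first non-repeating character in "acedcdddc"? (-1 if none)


Input: acedcdddc
Character frequencies:
  'a': 1
  'c': 3
  'd': 4
  'e': 1
Scanning left to right for freq == 1:
  Position 0 ('a'): unique! => answer = 0

0


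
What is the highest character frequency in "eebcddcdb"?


Input: eebcddcdb
Character counts:
  'b': 2
  'c': 2
  'd': 3
  'e': 2
Maximum frequency: 3

3


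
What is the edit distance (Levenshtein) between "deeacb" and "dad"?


Computing edit distance: "deeacb" -> "dad"
DP table:
           d    a    d
      0    1    2    3
  d   1    0    1    2
  e   2    1    1    2
  e   3    2    2    2
  a   4    3    2    3
  c   5    4    3    3
  b   6    5    4    4
Edit distance = dp[6][3] = 4

4


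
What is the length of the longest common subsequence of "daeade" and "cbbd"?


LCS of "daeade" and "cbbd"
DP table:
           c    b    b    d
      0    0    0    0    0
  d   0    0    0    0    1
  a   0    0    0    0    1
  e   0    0    0    0    1
  a   0    0    0    0    1
  d   0    0    0    0    1
  e   0    0    0    0    1
LCS length = dp[6][4] = 1

1


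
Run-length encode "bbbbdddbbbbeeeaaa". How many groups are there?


Input: bbbbdddbbbbeeeaaa
Scanning for consecutive runs:
  Group 1: 'b' x 4 (positions 0-3)
  Group 2: 'd' x 3 (positions 4-6)
  Group 3: 'b' x 4 (positions 7-10)
  Group 4: 'e' x 3 (positions 11-13)
  Group 5: 'a' x 3 (positions 14-16)
Total groups: 5

5


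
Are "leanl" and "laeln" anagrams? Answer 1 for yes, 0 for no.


Strings: "leanl", "laeln"
Sorted first:  aelln
Sorted second: aelln
Sorted forms match => anagrams

1


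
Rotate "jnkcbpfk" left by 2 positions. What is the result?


Input: "jnkcbpfk", rotate left by 2
First 2 characters: "jn"
Remaining characters: "kcbpfk"
Concatenate remaining + first: "kcbpfk" + "jn" = "kcbpfkjn"

kcbpfkjn


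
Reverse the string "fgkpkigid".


Input: fgkpkigid
Reading characters right to left:
  Position 8: 'd'
  Position 7: 'i'
  Position 6: 'g'
  Position 5: 'i'
  Position 4: 'k'
  Position 3: 'p'
  Position 2: 'k'
  Position 1: 'g'
  Position 0: 'f'
Reversed: digikpkgf

digikpkgf


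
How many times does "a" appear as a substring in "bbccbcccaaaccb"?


Searching for "a" in "bbccbcccaaaccb"
Scanning each position:
  Position 0: "b" => no
  Position 1: "b" => no
  Position 2: "c" => no
  Position 3: "c" => no
  Position 4: "b" => no
  Position 5: "c" => no
  Position 6: "c" => no
  Position 7: "c" => no
  Position 8: "a" => MATCH
  Position 9: "a" => MATCH
  Position 10: "a" => MATCH
  Position 11: "c" => no
  Position 12: "c" => no
  Position 13: "b" => no
Total occurrences: 3

3


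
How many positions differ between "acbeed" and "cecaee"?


Comparing "acbeed" and "cecaee" position by position:
  Position 0: 'a' vs 'c' => DIFFER
  Position 1: 'c' vs 'e' => DIFFER
  Position 2: 'b' vs 'c' => DIFFER
  Position 3: 'e' vs 'a' => DIFFER
  Position 4: 'e' vs 'e' => same
  Position 5: 'd' vs 'e' => DIFFER
Positions that differ: 5

5


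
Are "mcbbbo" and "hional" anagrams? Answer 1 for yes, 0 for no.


Strings: "mcbbbo", "hional"
Sorted first:  bbbcmo
Sorted second: ahilno
Differ at position 0: 'b' vs 'a' => not anagrams

0


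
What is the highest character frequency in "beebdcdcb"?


Input: beebdcdcb
Character counts:
  'b': 3
  'c': 2
  'd': 2
  'e': 2
Maximum frequency: 3

3


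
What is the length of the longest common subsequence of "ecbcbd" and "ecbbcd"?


LCS of "ecbcbd" and "ecbbcd"
DP table:
           e    c    b    b    c    d
      0    0    0    0    0    0    0
  e   0    1    1    1    1    1    1
  c   0    1    2    2    2    2    2
  b   0    1    2    3    3    3    3
  c   0    1    2    3    3    4    4
  b   0    1    2    3    4    4    4
  d   0    1    2    3    4    4    5
LCS length = dp[6][6] = 5

5


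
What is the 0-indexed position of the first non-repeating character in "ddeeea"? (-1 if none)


Input: ddeeea
Character frequencies:
  'a': 1
  'd': 2
  'e': 3
Scanning left to right for freq == 1:
  Position 0 ('d'): freq=2, skip
  Position 1 ('d'): freq=2, skip
  Position 2 ('e'): freq=3, skip
  Position 3 ('e'): freq=3, skip
  Position 4 ('e'): freq=3, skip
  Position 5 ('a'): unique! => answer = 5

5


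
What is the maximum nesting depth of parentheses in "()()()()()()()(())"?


Input: "()()()()()()()(())"
Tracking depth:
  Position 0 '(': depth becomes 1
  Position 1 ')': depth becomes 0
  Position 2 '(': depth becomes 1
  Position 3 ')': depth becomes 0
  Position 4 '(': depth becomes 1
  Position 5 ')': depth becomes 0
  Position 6 '(': depth becomes 1
  Position 7 ')': depth becomes 0
  Position 8 '(': depth becomes 1
  Position 9 ')': depth becomes 0
  Position 10 '(': depth becomes 1
  Position 11 ')': depth becomes 0
  Position 12 '(': depth becomes 1
  Position 13 ')': depth becomes 0
  Position 14 '(': depth becomes 1
  Position 15 '(': depth becomes 2
  Position 16 ')': depth becomes 1
  Position 17 ')': depth becomes 0
Maximum depth reached: 2

2


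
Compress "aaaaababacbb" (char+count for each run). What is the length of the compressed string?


Input: aaaaababacbb
Runs:
  'a' x 5 => "a5"
  'b' x 1 => "b1"
  'a' x 1 => "a1"
  'b' x 1 => "b1"
  'a' x 1 => "a1"
  'c' x 1 => "c1"
  'b' x 2 => "b2"
Compressed: "a5b1a1b1a1c1b2"
Compressed length: 14

14


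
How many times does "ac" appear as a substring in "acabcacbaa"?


Searching for "ac" in "acabcacbaa"
Scanning each position:
  Position 0: "ac" => MATCH
  Position 1: "ca" => no
  Position 2: "ab" => no
  Position 3: "bc" => no
  Position 4: "ca" => no
  Position 5: "ac" => MATCH
  Position 6: "cb" => no
  Position 7: "ba" => no
  Position 8: "aa" => no
Total occurrences: 2

2


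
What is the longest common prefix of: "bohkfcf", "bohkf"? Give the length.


Words: bohkfcf, bohkf
  Position 0: all 'b' => match
  Position 1: all 'o' => match
  Position 2: all 'h' => match
  Position 3: all 'k' => match
  Position 4: all 'f' => match
LCP = "bohkf" (length 5)

5


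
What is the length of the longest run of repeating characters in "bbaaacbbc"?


Input: "bbaaacbbc"
Scanning for longest run:
  Position 1 ('b'): continues run of 'b', length=2
  Position 2 ('a'): new char, reset run to 1
  Position 3 ('a'): continues run of 'a', length=2
  Position 4 ('a'): continues run of 'a', length=3
  Position 5 ('c'): new char, reset run to 1
  Position 6 ('b'): new char, reset run to 1
  Position 7 ('b'): continues run of 'b', length=2
  Position 8 ('c'): new char, reset run to 1
Longest run: 'a' with length 3

3


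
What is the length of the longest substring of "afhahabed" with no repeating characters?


Input: "afhahabed"
Sliding window (track last position of each char):
  Position 0 ('a'): window [0,0] length 1 -- new best
  Position 1 ('f'): window [0,1] length 2 -- new best
  Position 2 ('h'): window [0,2] length 3 -- new best
  Position 3 ('a'): repeat (last at 0), move window start to 1
  Position 3 ('a'): window [1,3] length 3
  Position 4 ('h'): repeat (last at 2), move window start to 3
  Position 4 ('h'): window [3,4] length 2
  Position 5 ('a'): repeat (last at 3), move window start to 4
  Position 5 ('a'): window [4,5] length 2
  Position 6 ('b'): window [4,6] length 3
  Position 7 ('e'): window [4,7] length 4 -- new best
  Position 8 ('d'): window [4,8] length 5 -- new best
Longest substring with no repeats: "habed" with length 5

5


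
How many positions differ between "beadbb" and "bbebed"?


Comparing "beadbb" and "bbebed" position by position:
  Position 0: 'b' vs 'b' => same
  Position 1: 'e' vs 'b' => DIFFER
  Position 2: 'a' vs 'e' => DIFFER
  Position 3: 'd' vs 'b' => DIFFER
  Position 4: 'b' vs 'e' => DIFFER
  Position 5: 'b' vs 'd' => DIFFER
Positions that differ: 5

5


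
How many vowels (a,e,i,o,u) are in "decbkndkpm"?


Input: decbkndkpm
Checking each character:
  'd' at position 0: consonant
  'e' at position 1: vowel (running total: 1)
  'c' at position 2: consonant
  'b' at position 3: consonant
  'k' at position 4: consonant
  'n' at position 5: consonant
  'd' at position 6: consonant
  'k' at position 7: consonant
  'p' at position 8: consonant
  'm' at position 9: consonant
Total vowels: 1

1


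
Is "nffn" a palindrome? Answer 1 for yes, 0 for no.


Input: nffn
Reversed: nffn
  Compare pos 0 ('n') with pos 3 ('n'): match
  Compare pos 1 ('f') with pos 2 ('f'): match
Result: palindrome

1


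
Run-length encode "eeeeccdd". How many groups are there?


Input: eeeeccdd
Scanning for consecutive runs:
  Group 1: 'e' x 4 (positions 0-3)
  Group 2: 'c' x 2 (positions 4-5)
  Group 3: 'd' x 2 (positions 6-7)
Total groups: 3

3


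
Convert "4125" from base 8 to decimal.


Input: "4125" in base 8
Positional expansion:
  Digit '4' (value 4) x 8^3 = 2048
  Digit '1' (value 1) x 8^2 = 64
  Digit '2' (value 2) x 8^1 = 16
  Digit '5' (value 5) x 8^0 = 5
Sum = 2133

2133


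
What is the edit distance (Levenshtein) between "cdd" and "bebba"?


Computing edit distance: "cdd" -> "bebba"
DP table:
           b    e    b    b    a
      0    1    2    3    4    5
  c   1    1    2    3    4    5
  d   2    2    2    3    4    5
  d   3    3    3    3    4    5
Edit distance = dp[3][5] = 5

5


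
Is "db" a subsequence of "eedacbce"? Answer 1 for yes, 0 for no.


Check if "db" is a subsequence of "eedacbce"
Greedy scan:
  Position 0 ('e'): no match needed
  Position 1 ('e'): no match needed
  Position 2 ('d'): matches sub[0] = 'd'
  Position 3 ('a'): no match needed
  Position 4 ('c'): no match needed
  Position 5 ('b'): matches sub[1] = 'b'
  Position 6 ('c'): no match needed
  Position 7 ('e'): no match needed
All 2 characters matched => is a subsequence

1


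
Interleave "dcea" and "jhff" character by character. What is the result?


Interleaving "dcea" and "jhff":
  Position 0: 'd' from first, 'j' from second => "dj"
  Position 1: 'c' from first, 'h' from second => "ch"
  Position 2: 'e' from first, 'f' from second => "ef"
  Position 3: 'a' from first, 'f' from second => "af"
Result: djchefaf

djchefaf


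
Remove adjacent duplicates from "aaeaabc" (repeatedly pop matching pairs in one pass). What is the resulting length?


Input: aaeaabc
Stack-based adjacent duplicate removal:
  Read 'a': push. Stack: a
  Read 'a': matches stack top 'a' => pop. Stack: (empty)
  Read 'e': push. Stack: e
  Read 'a': push. Stack: ea
  Read 'a': matches stack top 'a' => pop. Stack: e
  Read 'b': push. Stack: eb
  Read 'c': push. Stack: ebc
Final stack: "ebc" (length 3)

3


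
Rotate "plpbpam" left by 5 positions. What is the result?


Input: "plpbpam", rotate left by 5
First 5 characters: "plpbp"
Remaining characters: "am"
Concatenate remaining + first: "am" + "plpbp" = "amplpbp"

amplpbp


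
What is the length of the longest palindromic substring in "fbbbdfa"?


Input: "fbbbdfa"
Checking substrings for palindromes:
  [1:4] "bbb" (len 3) => palindrome
  [1:3] "bb" (len 2) => palindrome
  [2:4] "bb" (len 2) => palindrome
Longest palindromic substring: "bbb" with length 3

3


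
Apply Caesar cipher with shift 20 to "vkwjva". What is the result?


Caesar cipher: shift "vkwjva" by 20
  'v' (pos 21) + 20 = pos 15 = 'p'
  'k' (pos 10) + 20 = pos 4 = 'e'
  'w' (pos 22) + 20 = pos 16 = 'q'
  'j' (pos 9) + 20 = pos 3 = 'd'
  'v' (pos 21) + 20 = pos 15 = 'p'
  'a' (pos 0) + 20 = pos 20 = 'u'
Result: peqdpu

peqdpu


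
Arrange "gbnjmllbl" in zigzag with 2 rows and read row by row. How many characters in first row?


Zigzag "gbnjmllbl" into 2 rows:
Placing characters:
  'g' => row 0
  'b' => row 1
  'n' => row 0
  'j' => row 1
  'm' => row 0
  'l' => row 1
  'l' => row 0
  'b' => row 1
  'l' => row 0
Rows:
  Row 0: "gnmll"
  Row 1: "bjlb"
First row length: 5

5


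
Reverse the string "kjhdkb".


Input: kjhdkb
Reading characters right to left:
  Position 5: 'b'
  Position 4: 'k'
  Position 3: 'd'
  Position 2: 'h'
  Position 1: 'j'
  Position 0: 'k'
Reversed: bkdhjk

bkdhjk


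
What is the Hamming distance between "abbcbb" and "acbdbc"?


Comparing "abbcbb" and "acbdbc" position by position:
  Position 0: 'a' vs 'a' => same
  Position 1: 'b' vs 'c' => differ
  Position 2: 'b' vs 'b' => same
  Position 3: 'c' vs 'd' => differ
  Position 4: 'b' vs 'b' => same
  Position 5: 'b' vs 'c' => differ
Total differences (Hamming distance): 3

3


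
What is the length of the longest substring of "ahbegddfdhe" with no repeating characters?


Input: "ahbegddfdhe"
Sliding window (track last position of each char):
  Position 0 ('a'): window [0,0] length 1 -- new best
  Position 1 ('h'): window [0,1] length 2 -- new best
  Position 2 ('b'): window [0,2] length 3 -- new best
  Position 3 ('e'): window [0,3] length 4 -- new best
  Position 4 ('g'): window [0,4] length 5 -- new best
  Position 5 ('d'): window [0,5] length 6 -- new best
  Position 6 ('d'): repeat (last at 5), move window start to 6
  Position 6 ('d'): window [6,6] length 1
  Position 7 ('f'): window [6,7] length 2
  Position 8 ('d'): repeat (last at 6), move window start to 7
  Position 8 ('d'): window [7,8] length 2
  Position 9 ('h'): window [7,9] length 3
  Position 10 ('e'): window [7,10] length 4
Longest substring with no repeats: "ahbegd" with length 6

6


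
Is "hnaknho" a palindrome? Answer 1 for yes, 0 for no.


Input: hnaknho
Reversed: ohnkanh
  Compare pos 0 ('h') with pos 6 ('o'): MISMATCH
  Compare pos 1 ('n') with pos 5 ('h'): MISMATCH
  Compare pos 2 ('a') with pos 4 ('n'): MISMATCH
Result: not a palindrome

0


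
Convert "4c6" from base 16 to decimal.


Input: "4c6" in base 16
Positional expansion:
  Digit '4' (value 4) x 16^2 = 1024
  Digit 'c' (value 12) x 16^1 = 192
  Digit '6' (value 6) x 16^0 = 6
Sum = 1222

1222


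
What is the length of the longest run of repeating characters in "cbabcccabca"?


Input: "cbabcccabca"
Scanning for longest run:
  Position 1 ('b'): new char, reset run to 1
  Position 2 ('a'): new char, reset run to 1
  Position 3 ('b'): new char, reset run to 1
  Position 4 ('c'): new char, reset run to 1
  Position 5 ('c'): continues run of 'c', length=2
  Position 6 ('c'): continues run of 'c', length=3
  Position 7 ('a'): new char, reset run to 1
  Position 8 ('b'): new char, reset run to 1
  Position 9 ('c'): new char, reset run to 1
  Position 10 ('a'): new char, reset run to 1
Longest run: 'c' with length 3

3


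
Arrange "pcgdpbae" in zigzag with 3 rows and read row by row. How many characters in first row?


Zigzag "pcgdpbae" into 3 rows:
Placing characters:
  'p' => row 0
  'c' => row 1
  'g' => row 2
  'd' => row 1
  'p' => row 0
  'b' => row 1
  'a' => row 2
  'e' => row 1
Rows:
  Row 0: "pp"
  Row 1: "cdbe"
  Row 2: "ga"
First row length: 2

2


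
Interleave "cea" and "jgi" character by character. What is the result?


Interleaving "cea" and "jgi":
  Position 0: 'c' from first, 'j' from second => "cj"
  Position 1: 'e' from first, 'g' from second => "eg"
  Position 2: 'a' from first, 'i' from second => "ai"
Result: cjegai

cjegai


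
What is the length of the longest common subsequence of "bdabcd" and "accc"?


LCS of "bdabcd" and "accc"
DP table:
           a    c    c    c
      0    0    0    0    0
  b   0    0    0    0    0
  d   0    0    0    0    0
  a   0    1    1    1    1
  b   0    1    1    1    1
  c   0    1    2    2    2
  d   0    1    2    2    2
LCS length = dp[6][4] = 2

2


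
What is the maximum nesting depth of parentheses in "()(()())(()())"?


Input: "()(()())(()())"
Tracking depth:
  Position 0 '(': depth becomes 1
  Position 1 ')': depth becomes 0
  Position 2 '(': depth becomes 1
  Position 3 '(': depth becomes 2
  Position 4 ')': depth becomes 1
  Position 5 '(': depth becomes 2
  Position 6 ')': depth becomes 1
  Position 7 ')': depth becomes 0
  Position 8 '(': depth becomes 1
  Position 9 '(': depth becomes 2
  Position 10 ')': depth becomes 1
  Position 11 '(': depth becomes 2
  Position 12 ')': depth becomes 1
  Position 13 ')': depth becomes 0
Maximum depth reached: 2

2


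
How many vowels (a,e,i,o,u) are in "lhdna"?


Input: lhdna
Checking each character:
  'l' at position 0: consonant
  'h' at position 1: consonant
  'd' at position 2: consonant
  'n' at position 3: consonant
  'a' at position 4: vowel (running total: 1)
Total vowels: 1

1


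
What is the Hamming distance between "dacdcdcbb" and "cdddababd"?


Comparing "dacdcdcbb" and "cdddababd" position by position:
  Position 0: 'd' vs 'c' => differ
  Position 1: 'a' vs 'd' => differ
  Position 2: 'c' vs 'd' => differ
  Position 3: 'd' vs 'd' => same
  Position 4: 'c' vs 'a' => differ
  Position 5: 'd' vs 'b' => differ
  Position 6: 'c' vs 'a' => differ
  Position 7: 'b' vs 'b' => same
  Position 8: 'b' vs 'd' => differ
Total differences (Hamming distance): 7

7


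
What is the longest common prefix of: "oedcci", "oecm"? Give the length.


Words: oedcci, oecm
  Position 0: all 'o' => match
  Position 1: all 'e' => match
  Position 2: ('d', 'c') => mismatch, stop
LCP = "oe" (length 2)

2


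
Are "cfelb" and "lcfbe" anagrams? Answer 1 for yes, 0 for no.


Strings: "cfelb", "lcfbe"
Sorted first:  bcefl
Sorted second: bcefl
Sorted forms match => anagrams

1


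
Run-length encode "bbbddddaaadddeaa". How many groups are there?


Input: bbbddddaaadddeaa
Scanning for consecutive runs:
  Group 1: 'b' x 3 (positions 0-2)
  Group 2: 'd' x 4 (positions 3-6)
  Group 3: 'a' x 3 (positions 7-9)
  Group 4: 'd' x 3 (positions 10-12)
  Group 5: 'e' x 1 (positions 13-13)
  Group 6: 'a' x 2 (positions 14-15)
Total groups: 6

6


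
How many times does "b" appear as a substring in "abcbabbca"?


Searching for "b" in "abcbabbca"
Scanning each position:
  Position 0: "a" => no
  Position 1: "b" => MATCH
  Position 2: "c" => no
  Position 3: "b" => MATCH
  Position 4: "a" => no
  Position 5: "b" => MATCH
  Position 6: "b" => MATCH
  Position 7: "c" => no
  Position 8: "a" => no
Total occurrences: 4

4


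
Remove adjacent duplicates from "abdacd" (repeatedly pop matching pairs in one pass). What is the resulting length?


Input: abdacd
Stack-based adjacent duplicate removal:
  Read 'a': push. Stack: a
  Read 'b': push. Stack: ab
  Read 'd': push. Stack: abd
  Read 'a': push. Stack: abda
  Read 'c': push. Stack: abdac
  Read 'd': push. Stack: abdacd
Final stack: "abdacd" (length 6)

6


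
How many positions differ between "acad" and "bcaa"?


Comparing "acad" and "bcaa" position by position:
  Position 0: 'a' vs 'b' => DIFFER
  Position 1: 'c' vs 'c' => same
  Position 2: 'a' vs 'a' => same
  Position 3: 'd' vs 'a' => DIFFER
Positions that differ: 2

2


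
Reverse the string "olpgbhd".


Input: olpgbhd
Reading characters right to left:
  Position 6: 'd'
  Position 5: 'h'
  Position 4: 'b'
  Position 3: 'g'
  Position 2: 'p'
  Position 1: 'l'
  Position 0: 'o'
Reversed: dhbgplo

dhbgplo


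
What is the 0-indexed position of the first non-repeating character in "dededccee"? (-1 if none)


Input: dededccee
Character frequencies:
  'c': 2
  'd': 3
  'e': 4
Scanning left to right for freq == 1:
  Position 0 ('d'): freq=3, skip
  Position 1 ('e'): freq=4, skip
  Position 2 ('d'): freq=3, skip
  Position 3 ('e'): freq=4, skip
  Position 4 ('d'): freq=3, skip
  Position 5 ('c'): freq=2, skip
  Position 6 ('c'): freq=2, skip
  Position 7 ('e'): freq=4, skip
  Position 8 ('e'): freq=4, skip
  No unique character found => answer = -1

-1


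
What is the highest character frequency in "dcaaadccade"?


Input: dcaaadccade
Character counts:
  'a': 4
  'c': 3
  'd': 3
  'e': 1
Maximum frequency: 4

4


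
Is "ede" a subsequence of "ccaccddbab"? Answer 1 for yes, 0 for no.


Check if "ede" is a subsequence of "ccaccddbab"
Greedy scan:
  Position 0 ('c'): no match needed
  Position 1 ('c'): no match needed
  Position 2 ('a'): no match needed
  Position 3 ('c'): no match needed
  Position 4 ('c'): no match needed
  Position 5 ('d'): no match needed
  Position 6 ('d'): no match needed
  Position 7 ('b'): no match needed
  Position 8 ('a'): no match needed
  Position 9 ('b'): no match needed
Only matched 0/3 characters => not a subsequence

0


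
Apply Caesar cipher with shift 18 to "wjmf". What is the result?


Caesar cipher: shift "wjmf" by 18
  'w' (pos 22) + 18 = pos 14 = 'o'
  'j' (pos 9) + 18 = pos 1 = 'b'
  'm' (pos 12) + 18 = pos 4 = 'e'
  'f' (pos 5) + 18 = pos 23 = 'x'
Result: obex

obex


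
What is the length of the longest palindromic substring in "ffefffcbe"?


Input: "ffefffcbe"
Checking substrings for palindromes:
  [0:5] "ffeff" (len 5) => palindrome
  [1:4] "fef" (len 3) => palindrome
  [3:6] "fff" (len 3) => palindrome
  [0:2] "ff" (len 2) => palindrome
  [3:5] "ff" (len 2) => palindrome
  [4:6] "ff" (len 2) => palindrome
Longest palindromic substring: "ffeff" with length 5

5


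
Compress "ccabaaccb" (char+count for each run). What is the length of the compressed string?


Input: ccabaaccb
Runs:
  'c' x 2 => "c2"
  'a' x 1 => "a1"
  'b' x 1 => "b1"
  'a' x 2 => "a2"
  'c' x 2 => "c2"
  'b' x 1 => "b1"
Compressed: "c2a1b1a2c2b1"
Compressed length: 12

12


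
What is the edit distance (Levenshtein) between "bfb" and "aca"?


Computing edit distance: "bfb" -> "aca"
DP table:
           a    c    a
      0    1    2    3
  b   1    1    2    3
  f   2    2    2    3
  b   3    3    3    3
Edit distance = dp[3][3] = 3

3


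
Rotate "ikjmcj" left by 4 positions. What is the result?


Input: "ikjmcj", rotate left by 4
First 4 characters: "ikjm"
Remaining characters: "cj"
Concatenate remaining + first: "cj" + "ikjm" = "cjikjm"

cjikjm


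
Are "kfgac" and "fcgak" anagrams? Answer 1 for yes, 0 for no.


Strings: "kfgac", "fcgak"
Sorted first:  acfgk
Sorted second: acfgk
Sorted forms match => anagrams

1


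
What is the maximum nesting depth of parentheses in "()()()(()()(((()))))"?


Input: "()()()(()()(((()))))"
Tracking depth:
  Position 0 '(': depth becomes 1
  Position 1 ')': depth becomes 0
  Position 2 '(': depth becomes 1
  Position 3 ')': depth becomes 0
  Position 4 '(': depth becomes 1
  Position 5 ')': depth becomes 0
  Position 6 '(': depth becomes 1
  Position 7 '(': depth becomes 2
  Position 8 ')': depth becomes 1
  Position 9 '(': depth becomes 2
  Position 10 ')': depth becomes 1
  Position 11 '(': depth becomes 2
  Position 12 '(': depth becomes 3
  Position 13 '(': depth becomes 4
  Position 14 '(': depth becomes 5
  Position 15 ')': depth becomes 4
  Position 16 ')': depth becomes 3
  Position 17 ')': depth becomes 2
  Position 18 ')': depth becomes 1
  Position 19 ')': depth becomes 0
Maximum depth reached: 5

5


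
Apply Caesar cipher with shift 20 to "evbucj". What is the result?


Caesar cipher: shift "evbucj" by 20
  'e' (pos 4) + 20 = pos 24 = 'y'
  'v' (pos 21) + 20 = pos 15 = 'p'
  'b' (pos 1) + 20 = pos 21 = 'v'
  'u' (pos 20) + 20 = pos 14 = 'o'
  'c' (pos 2) + 20 = pos 22 = 'w'
  'j' (pos 9) + 20 = pos 3 = 'd'
Result: ypvowd

ypvowd


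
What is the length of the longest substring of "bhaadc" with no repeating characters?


Input: "bhaadc"
Sliding window (track last position of each char):
  Position 0 ('b'): window [0,0] length 1 -- new best
  Position 1 ('h'): window [0,1] length 2 -- new best
  Position 2 ('a'): window [0,2] length 3 -- new best
  Position 3 ('a'): repeat (last at 2), move window start to 3
  Position 3 ('a'): window [3,3] length 1
  Position 4 ('d'): window [3,4] length 2
  Position 5 ('c'): window [3,5] length 3
Longest substring with no repeats: "bha" with length 3

3


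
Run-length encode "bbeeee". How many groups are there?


Input: bbeeee
Scanning for consecutive runs:
  Group 1: 'b' x 2 (positions 0-1)
  Group 2: 'e' x 4 (positions 2-5)
Total groups: 2

2


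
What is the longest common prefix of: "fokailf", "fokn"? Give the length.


Words: fokailf, fokn
  Position 0: all 'f' => match
  Position 1: all 'o' => match
  Position 2: all 'k' => match
  Position 3: ('a', 'n') => mismatch, stop
LCP = "fok" (length 3)

3


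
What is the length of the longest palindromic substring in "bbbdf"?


Input: "bbbdf"
Checking substrings for palindromes:
  [0:3] "bbb" (len 3) => palindrome
  [0:2] "bb" (len 2) => palindrome
  [1:3] "bb" (len 2) => palindrome
Longest palindromic substring: "bbb" with length 3

3


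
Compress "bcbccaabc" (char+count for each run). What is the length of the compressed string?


Input: bcbccaabc
Runs:
  'b' x 1 => "b1"
  'c' x 1 => "c1"
  'b' x 1 => "b1"
  'c' x 2 => "c2"
  'a' x 2 => "a2"
  'b' x 1 => "b1"
  'c' x 1 => "c1"
Compressed: "b1c1b1c2a2b1c1"
Compressed length: 14

14


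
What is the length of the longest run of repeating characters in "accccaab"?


Input: "accccaab"
Scanning for longest run:
  Position 1 ('c'): new char, reset run to 1
  Position 2 ('c'): continues run of 'c', length=2
  Position 3 ('c'): continues run of 'c', length=3
  Position 4 ('c'): continues run of 'c', length=4
  Position 5 ('a'): new char, reset run to 1
  Position 6 ('a'): continues run of 'a', length=2
  Position 7 ('b'): new char, reset run to 1
Longest run: 'c' with length 4

4


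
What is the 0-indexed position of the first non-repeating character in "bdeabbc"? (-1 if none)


Input: bdeabbc
Character frequencies:
  'a': 1
  'b': 3
  'c': 1
  'd': 1
  'e': 1
Scanning left to right for freq == 1:
  Position 0 ('b'): freq=3, skip
  Position 1 ('d'): unique! => answer = 1

1


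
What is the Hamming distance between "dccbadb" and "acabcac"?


Comparing "dccbadb" and "acabcac" position by position:
  Position 0: 'd' vs 'a' => differ
  Position 1: 'c' vs 'c' => same
  Position 2: 'c' vs 'a' => differ
  Position 3: 'b' vs 'b' => same
  Position 4: 'a' vs 'c' => differ
  Position 5: 'd' vs 'a' => differ
  Position 6: 'b' vs 'c' => differ
Total differences (Hamming distance): 5

5


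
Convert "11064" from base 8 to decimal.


Input: "11064" in base 8
Positional expansion:
  Digit '1' (value 1) x 8^4 = 4096
  Digit '1' (value 1) x 8^3 = 512
  Digit '0' (value 0) x 8^2 = 0
  Digit '6' (value 6) x 8^1 = 48
  Digit '4' (value 4) x 8^0 = 4
Sum = 4660

4660


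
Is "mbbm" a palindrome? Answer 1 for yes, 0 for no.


Input: mbbm
Reversed: mbbm
  Compare pos 0 ('m') with pos 3 ('m'): match
  Compare pos 1 ('b') with pos 2 ('b'): match
Result: palindrome

1


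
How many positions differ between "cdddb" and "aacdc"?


Comparing "cdddb" and "aacdc" position by position:
  Position 0: 'c' vs 'a' => DIFFER
  Position 1: 'd' vs 'a' => DIFFER
  Position 2: 'd' vs 'c' => DIFFER
  Position 3: 'd' vs 'd' => same
  Position 4: 'b' vs 'c' => DIFFER
Positions that differ: 4

4


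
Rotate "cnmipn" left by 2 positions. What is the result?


Input: "cnmipn", rotate left by 2
First 2 characters: "cn"
Remaining characters: "mipn"
Concatenate remaining + first: "mipn" + "cn" = "mipncn"

mipncn


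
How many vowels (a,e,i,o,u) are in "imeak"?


Input: imeak
Checking each character:
  'i' at position 0: vowel (running total: 1)
  'm' at position 1: consonant
  'e' at position 2: vowel (running total: 2)
  'a' at position 3: vowel (running total: 3)
  'k' at position 4: consonant
Total vowels: 3

3


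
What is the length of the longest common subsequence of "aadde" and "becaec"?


LCS of "aadde" and "becaec"
DP table:
           b    e    c    a    e    c
      0    0    0    0    0    0    0
  a   0    0    0    0    1    1    1
  a   0    0    0    0    1    1    1
  d   0    0    0    0    1    1    1
  d   0    0    0    0    1    1    1
  e   0    0    1    1    1    2    2
LCS length = dp[5][6] = 2

2
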